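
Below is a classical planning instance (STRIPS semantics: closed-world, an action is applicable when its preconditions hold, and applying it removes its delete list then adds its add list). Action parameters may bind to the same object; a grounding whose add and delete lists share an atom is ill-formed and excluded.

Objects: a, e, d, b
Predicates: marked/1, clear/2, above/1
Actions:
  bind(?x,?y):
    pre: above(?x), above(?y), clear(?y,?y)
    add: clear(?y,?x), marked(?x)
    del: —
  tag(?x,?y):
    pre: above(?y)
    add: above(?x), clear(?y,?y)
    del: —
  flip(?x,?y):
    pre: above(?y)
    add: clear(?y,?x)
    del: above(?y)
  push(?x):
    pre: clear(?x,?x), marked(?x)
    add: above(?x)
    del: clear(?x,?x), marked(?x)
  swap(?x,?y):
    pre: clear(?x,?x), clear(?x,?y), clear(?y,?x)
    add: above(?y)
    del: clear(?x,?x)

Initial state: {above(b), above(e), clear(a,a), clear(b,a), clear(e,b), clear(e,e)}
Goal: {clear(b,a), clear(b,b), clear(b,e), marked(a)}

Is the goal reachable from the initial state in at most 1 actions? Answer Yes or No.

1. tag(a,b)  →  {above(a), above(b), above(e), clear(a,a), clear(b,a), clear(b,b), clear(e,b), clear(e,e)}
2. bind(a,a)  →  {above(a), above(b), above(e), clear(a,a), clear(b,a), clear(b,b), clear(e,b), clear(e,e), marked(a)}
3. bind(e,b)  →  {above(a), above(b), above(e), clear(a,a), clear(b,a), clear(b,b), clear(b,e), clear(e,b), clear(e,e), marked(a), marked(e)}
optimal plan length = 3; 3 > 1

No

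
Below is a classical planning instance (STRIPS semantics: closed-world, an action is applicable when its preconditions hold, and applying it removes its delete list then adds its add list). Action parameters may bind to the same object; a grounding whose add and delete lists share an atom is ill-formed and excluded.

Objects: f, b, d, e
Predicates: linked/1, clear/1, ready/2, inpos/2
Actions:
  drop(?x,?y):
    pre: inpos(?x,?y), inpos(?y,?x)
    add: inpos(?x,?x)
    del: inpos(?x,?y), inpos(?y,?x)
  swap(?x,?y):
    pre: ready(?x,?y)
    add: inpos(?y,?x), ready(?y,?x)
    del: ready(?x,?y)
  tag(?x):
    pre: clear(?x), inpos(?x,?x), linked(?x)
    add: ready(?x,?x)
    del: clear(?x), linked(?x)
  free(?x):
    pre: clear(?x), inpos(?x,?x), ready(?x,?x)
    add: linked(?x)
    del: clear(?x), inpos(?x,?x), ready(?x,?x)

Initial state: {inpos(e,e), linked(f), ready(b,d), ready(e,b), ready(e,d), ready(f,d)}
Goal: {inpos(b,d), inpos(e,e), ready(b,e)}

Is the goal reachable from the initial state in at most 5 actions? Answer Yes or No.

Yes

1. swap(b,d)  →  {inpos(d,b), inpos(e,e), linked(f), ready(d,b), ready(e,b), ready(e,d), ready(f,d)}
2. swap(d,b)  →  {inpos(b,d), inpos(d,b), inpos(e,e), linked(f), ready(b,d), ready(e,b), ready(e,d), ready(f,d)}
3. swap(e,b)  →  {inpos(b,d), inpos(b,e), inpos(d,b), inpos(e,e), linked(f), ready(b,d), ready(b,e), ready(e,d), ready(f,d)}
optimal plan length = 3; 3 ≤ 5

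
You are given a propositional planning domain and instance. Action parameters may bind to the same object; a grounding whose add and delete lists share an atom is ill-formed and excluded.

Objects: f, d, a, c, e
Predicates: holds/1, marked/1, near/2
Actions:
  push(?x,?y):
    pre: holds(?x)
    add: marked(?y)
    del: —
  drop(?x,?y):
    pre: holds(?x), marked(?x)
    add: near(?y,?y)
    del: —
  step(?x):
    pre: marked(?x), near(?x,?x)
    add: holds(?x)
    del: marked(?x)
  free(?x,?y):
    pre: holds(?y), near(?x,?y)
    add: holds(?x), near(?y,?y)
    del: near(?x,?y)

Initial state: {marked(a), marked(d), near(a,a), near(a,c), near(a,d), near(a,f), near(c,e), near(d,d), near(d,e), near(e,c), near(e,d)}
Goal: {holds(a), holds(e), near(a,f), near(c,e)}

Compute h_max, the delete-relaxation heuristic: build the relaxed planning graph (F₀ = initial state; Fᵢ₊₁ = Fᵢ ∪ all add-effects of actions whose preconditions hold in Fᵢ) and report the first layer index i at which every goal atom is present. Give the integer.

2

F0 = init (11 atoms)
F1 = F0 ∪ {holds(a), holds(d)}  (13 atoms)
F2 = F1 ∪ {holds(e), marked(c), marked(e), marked(f), near(c,c), near(e,e), near(f,f)}  (20 atoms)
goal ⊆ F2  ⇒  h_max = 2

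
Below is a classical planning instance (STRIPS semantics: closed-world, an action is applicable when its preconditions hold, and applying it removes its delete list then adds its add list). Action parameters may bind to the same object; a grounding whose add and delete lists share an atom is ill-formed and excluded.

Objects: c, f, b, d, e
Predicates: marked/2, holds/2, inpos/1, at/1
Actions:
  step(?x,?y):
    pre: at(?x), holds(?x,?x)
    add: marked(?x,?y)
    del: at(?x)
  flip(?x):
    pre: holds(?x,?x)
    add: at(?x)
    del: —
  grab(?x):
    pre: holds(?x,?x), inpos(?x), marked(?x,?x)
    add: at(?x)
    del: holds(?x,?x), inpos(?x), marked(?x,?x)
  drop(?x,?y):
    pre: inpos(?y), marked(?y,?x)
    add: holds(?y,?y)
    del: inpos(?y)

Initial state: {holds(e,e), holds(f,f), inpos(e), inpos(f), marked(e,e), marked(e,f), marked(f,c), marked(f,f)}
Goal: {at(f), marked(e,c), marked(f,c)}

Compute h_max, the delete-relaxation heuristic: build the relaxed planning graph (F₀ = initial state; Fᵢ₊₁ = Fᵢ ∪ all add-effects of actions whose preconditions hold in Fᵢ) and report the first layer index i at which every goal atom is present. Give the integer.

2

F0 = init (8 atoms)
F1 = F0 ∪ {at(e), at(f)}  (10 atoms)
F2 = F1 ∪ {marked(e,b), marked(e,c), marked(e,d), marked(f,b), marked(f,d), marked(f,e)}  (16 atoms)
goal ⊆ F2  ⇒  h_max = 2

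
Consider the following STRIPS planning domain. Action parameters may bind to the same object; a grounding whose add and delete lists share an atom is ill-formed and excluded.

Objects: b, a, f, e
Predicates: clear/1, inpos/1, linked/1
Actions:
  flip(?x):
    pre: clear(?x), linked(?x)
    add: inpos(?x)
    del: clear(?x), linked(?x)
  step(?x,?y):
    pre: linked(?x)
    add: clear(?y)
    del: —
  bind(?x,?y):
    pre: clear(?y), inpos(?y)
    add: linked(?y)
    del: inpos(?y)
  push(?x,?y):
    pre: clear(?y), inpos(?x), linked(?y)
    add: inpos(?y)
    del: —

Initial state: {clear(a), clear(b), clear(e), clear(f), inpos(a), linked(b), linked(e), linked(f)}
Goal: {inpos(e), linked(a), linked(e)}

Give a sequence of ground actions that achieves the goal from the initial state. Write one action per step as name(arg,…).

push(a,e); bind(b,a)

1. push(a,e)  →  {clear(a), clear(b), clear(e), clear(f), inpos(a), inpos(e), linked(b), linked(e), linked(f)}
2. bind(b,a)  →  {clear(a), clear(b), clear(e), clear(f), inpos(e), linked(a), linked(b), linked(e), linked(f)}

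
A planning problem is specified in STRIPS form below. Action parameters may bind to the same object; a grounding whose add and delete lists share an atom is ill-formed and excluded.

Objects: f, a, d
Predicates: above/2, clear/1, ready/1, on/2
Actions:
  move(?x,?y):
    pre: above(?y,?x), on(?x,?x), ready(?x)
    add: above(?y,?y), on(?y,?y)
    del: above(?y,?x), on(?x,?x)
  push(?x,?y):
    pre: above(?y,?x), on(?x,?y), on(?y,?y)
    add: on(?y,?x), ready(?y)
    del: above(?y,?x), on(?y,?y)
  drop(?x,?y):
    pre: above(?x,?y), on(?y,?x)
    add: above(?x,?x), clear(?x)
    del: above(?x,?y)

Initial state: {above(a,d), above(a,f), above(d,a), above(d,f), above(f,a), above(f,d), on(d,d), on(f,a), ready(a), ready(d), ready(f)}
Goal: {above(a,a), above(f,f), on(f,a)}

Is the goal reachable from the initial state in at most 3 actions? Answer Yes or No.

Yes

1. move(d,f)  →  {above(a,d), above(a,f), above(d,a), above(d,f), above(f,a), above(f,f), on(f,a), on(f,f), ready(a), ready(d), ready(f)}
2. move(f,a)  →  {above(a,a), above(a,d), above(d,a), above(d,f), above(f,a), above(f,f), on(a,a), on(f,a), ready(a), ready(d), ready(f)}
optimal plan length = 2; 2 ≤ 3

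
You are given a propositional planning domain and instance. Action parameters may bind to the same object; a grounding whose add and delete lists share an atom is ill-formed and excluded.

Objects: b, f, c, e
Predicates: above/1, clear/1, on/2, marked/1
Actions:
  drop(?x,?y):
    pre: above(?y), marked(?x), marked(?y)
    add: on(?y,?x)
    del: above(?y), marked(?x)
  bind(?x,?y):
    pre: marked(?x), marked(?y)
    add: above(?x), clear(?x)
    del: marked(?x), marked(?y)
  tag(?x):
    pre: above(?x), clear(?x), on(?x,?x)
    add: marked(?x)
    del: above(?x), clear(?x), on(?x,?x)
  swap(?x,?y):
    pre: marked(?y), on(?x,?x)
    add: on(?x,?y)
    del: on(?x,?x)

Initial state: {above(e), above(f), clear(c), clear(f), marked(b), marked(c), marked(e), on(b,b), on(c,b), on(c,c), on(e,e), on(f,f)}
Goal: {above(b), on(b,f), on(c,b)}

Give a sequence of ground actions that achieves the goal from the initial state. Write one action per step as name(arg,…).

bind(b,b); tag(f); swap(b,f)

1. bind(b,b)  →  {above(b), above(e), above(f), clear(b), clear(c), clear(f), marked(c), marked(e), on(b,b), on(c,b), on(c,c), on(e,e), on(f,f)}
2. tag(f)  →  {above(b), above(e), clear(b), clear(c), marked(c), marked(e), marked(f), on(b,b), on(c,b), on(c,c), on(e,e)}
3. swap(b,f)  →  {above(b), above(e), clear(b), clear(c), marked(c), marked(e), marked(f), on(b,f), on(c,b), on(c,c), on(e,e)}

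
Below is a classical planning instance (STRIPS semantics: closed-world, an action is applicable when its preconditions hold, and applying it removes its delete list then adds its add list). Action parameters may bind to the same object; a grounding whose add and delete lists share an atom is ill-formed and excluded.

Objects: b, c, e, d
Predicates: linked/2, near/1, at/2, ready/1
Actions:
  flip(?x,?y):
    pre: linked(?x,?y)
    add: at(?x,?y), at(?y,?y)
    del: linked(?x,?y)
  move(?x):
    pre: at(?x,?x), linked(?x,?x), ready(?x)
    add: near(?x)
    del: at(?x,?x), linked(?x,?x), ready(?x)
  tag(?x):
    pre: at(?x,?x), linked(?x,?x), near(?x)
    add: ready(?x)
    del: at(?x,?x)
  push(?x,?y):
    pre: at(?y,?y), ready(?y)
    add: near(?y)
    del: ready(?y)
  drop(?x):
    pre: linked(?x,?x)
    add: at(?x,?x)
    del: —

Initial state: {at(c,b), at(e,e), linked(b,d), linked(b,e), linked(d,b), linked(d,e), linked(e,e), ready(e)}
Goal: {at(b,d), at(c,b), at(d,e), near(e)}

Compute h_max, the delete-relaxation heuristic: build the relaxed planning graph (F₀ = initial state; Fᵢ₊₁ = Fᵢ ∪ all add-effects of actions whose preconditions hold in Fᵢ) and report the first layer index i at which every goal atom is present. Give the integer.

1

F0 = init (8 atoms)
F1 = F0 ∪ {at(b,b), at(b,d), at(b,e), at(d,b), at(d,d), at(d,e), near(e)}  (15 atoms)
goal ⊆ F1  ⇒  h_max = 1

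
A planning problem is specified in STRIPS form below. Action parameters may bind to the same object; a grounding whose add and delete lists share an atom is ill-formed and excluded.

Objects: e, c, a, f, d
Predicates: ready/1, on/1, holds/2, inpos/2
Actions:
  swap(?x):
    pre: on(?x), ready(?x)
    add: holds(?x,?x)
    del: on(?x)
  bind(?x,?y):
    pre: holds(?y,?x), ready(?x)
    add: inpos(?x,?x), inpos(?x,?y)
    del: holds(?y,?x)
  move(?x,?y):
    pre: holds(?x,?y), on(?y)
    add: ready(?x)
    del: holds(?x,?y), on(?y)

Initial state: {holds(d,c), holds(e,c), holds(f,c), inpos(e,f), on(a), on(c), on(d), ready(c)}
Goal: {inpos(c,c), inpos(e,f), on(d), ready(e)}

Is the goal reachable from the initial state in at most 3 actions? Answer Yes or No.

1. bind(c,f)  →  {holds(d,c), holds(e,c), inpos(c,c), inpos(c,f), inpos(e,f), on(a), on(c), on(d), ready(c)}
2. move(e,c)  →  {holds(d,c), inpos(c,c), inpos(c,f), inpos(e,f), on(a), on(d), ready(c), ready(e)}
optimal plan length = 2; 2 ≤ 3

Yes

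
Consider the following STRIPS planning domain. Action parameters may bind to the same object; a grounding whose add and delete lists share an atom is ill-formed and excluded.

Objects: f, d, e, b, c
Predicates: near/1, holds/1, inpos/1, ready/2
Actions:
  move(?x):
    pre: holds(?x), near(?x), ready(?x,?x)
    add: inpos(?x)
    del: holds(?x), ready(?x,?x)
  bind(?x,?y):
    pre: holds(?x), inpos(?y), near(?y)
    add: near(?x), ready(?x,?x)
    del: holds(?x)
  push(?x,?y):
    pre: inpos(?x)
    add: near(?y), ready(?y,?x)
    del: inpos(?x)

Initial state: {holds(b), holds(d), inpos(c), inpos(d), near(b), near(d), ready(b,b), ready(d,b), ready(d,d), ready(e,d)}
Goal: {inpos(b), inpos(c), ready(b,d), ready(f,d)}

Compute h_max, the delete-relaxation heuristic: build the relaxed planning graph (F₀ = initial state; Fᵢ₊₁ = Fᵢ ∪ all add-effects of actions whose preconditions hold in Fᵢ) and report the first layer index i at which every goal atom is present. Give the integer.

1

F0 = init (10 atoms)
F1 = F0 ∪ {inpos(b), near(c), near(e), near(f), ready(b,c), ready(b,d), ready(c,c), ready(c,d), ready(d,c), ready(e,c), ready(f,c), ready(f,d)}  (22 atoms)
goal ⊆ F1  ⇒  h_max = 1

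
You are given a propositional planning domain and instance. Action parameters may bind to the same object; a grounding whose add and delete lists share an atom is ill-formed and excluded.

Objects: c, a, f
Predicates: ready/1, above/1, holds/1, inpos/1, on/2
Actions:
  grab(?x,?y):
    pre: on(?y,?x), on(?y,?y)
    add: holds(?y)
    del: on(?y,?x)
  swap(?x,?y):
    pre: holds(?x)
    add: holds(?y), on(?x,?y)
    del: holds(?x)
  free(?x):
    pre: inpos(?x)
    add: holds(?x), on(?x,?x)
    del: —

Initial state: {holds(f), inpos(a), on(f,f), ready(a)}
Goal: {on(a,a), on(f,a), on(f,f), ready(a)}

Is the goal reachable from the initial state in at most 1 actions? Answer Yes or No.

1. swap(f,a)  →  {holds(a), inpos(a), on(f,a), on(f,f), ready(a)}
2. free(a)  →  {holds(a), inpos(a), on(a,a), on(f,a), on(f,f), ready(a)}
optimal plan length = 2; 2 > 1

No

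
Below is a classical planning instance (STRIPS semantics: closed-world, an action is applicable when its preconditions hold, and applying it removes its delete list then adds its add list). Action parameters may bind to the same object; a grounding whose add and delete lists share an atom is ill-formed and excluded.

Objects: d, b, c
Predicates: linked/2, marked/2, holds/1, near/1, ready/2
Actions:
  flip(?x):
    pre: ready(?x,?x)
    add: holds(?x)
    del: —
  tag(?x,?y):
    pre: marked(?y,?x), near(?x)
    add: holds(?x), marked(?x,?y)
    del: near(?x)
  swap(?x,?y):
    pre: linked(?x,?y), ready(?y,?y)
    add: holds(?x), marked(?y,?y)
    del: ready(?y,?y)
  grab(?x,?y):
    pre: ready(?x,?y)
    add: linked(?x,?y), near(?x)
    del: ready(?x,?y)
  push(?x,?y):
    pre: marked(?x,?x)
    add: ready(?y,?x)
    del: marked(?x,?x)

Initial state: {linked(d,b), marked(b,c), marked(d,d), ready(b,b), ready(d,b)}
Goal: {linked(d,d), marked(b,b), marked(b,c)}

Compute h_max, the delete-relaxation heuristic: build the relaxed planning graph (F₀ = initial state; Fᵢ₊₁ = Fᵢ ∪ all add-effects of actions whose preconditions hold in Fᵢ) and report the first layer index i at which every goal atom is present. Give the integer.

2

F0 = init (5 atoms)
F1 = F0 ∪ {holds(b), holds(d), linked(b,b), marked(b,b), near(b), near(d), ready(b,d), ready(c,d), ready(d,d)}  (14 atoms)
F2 = F1 ∪ {linked(b,d), linked(c,d), linked(d,d), near(c), ready(c,b)}  (19 atoms)
goal ⊆ F2  ⇒  h_max = 2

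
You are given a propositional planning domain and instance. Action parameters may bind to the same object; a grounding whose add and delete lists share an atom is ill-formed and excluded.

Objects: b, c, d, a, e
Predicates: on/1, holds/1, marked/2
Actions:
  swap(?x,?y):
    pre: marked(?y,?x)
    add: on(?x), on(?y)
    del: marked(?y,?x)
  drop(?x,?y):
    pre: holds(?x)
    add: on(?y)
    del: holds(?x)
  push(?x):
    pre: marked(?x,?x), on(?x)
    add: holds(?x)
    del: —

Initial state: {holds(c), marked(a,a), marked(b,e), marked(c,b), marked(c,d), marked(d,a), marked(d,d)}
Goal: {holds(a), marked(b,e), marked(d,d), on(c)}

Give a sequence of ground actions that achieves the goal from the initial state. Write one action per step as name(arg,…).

1. swap(b,c)  →  {holds(c), marked(a,a), marked(b,e), marked(c,d), marked(d,a), marked(d,d), on(b), on(c)}
2. swap(a,d)  →  {holds(c), marked(a,a), marked(b,e), marked(c,d), marked(d,d), on(a), on(b), on(c), on(d)}
3. push(a)  →  {holds(a), holds(c), marked(a,a), marked(b,e), marked(c,d), marked(d,d), on(a), on(b), on(c), on(d)}

swap(b,c); swap(a,d); push(a)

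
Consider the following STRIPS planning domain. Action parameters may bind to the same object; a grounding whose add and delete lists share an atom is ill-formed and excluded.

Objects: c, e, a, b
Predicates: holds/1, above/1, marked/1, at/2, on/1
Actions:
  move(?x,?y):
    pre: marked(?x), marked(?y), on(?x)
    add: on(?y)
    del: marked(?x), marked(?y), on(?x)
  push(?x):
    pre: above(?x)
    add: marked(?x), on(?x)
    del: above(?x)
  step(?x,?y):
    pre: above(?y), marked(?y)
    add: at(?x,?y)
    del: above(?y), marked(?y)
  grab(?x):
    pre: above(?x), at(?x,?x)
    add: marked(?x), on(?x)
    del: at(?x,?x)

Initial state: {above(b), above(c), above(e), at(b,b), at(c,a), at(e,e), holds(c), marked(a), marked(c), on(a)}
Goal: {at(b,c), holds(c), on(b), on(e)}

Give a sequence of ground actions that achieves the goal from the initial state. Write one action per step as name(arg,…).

1. push(e)  →  {above(b), above(c), at(b,b), at(c,a), at(e,e), holds(c), marked(a), marked(c), marked(e), on(a), on(e)}
2. push(b)  →  {above(c), at(b,b), at(c,a), at(e,e), holds(c), marked(a), marked(b), marked(c), marked(e), on(a), on(b), on(e)}
3. step(b,c)  →  {at(b,b), at(b,c), at(c,a), at(e,e), holds(c), marked(a), marked(b), marked(e), on(a), on(b), on(e)}

push(e); push(b); step(b,c)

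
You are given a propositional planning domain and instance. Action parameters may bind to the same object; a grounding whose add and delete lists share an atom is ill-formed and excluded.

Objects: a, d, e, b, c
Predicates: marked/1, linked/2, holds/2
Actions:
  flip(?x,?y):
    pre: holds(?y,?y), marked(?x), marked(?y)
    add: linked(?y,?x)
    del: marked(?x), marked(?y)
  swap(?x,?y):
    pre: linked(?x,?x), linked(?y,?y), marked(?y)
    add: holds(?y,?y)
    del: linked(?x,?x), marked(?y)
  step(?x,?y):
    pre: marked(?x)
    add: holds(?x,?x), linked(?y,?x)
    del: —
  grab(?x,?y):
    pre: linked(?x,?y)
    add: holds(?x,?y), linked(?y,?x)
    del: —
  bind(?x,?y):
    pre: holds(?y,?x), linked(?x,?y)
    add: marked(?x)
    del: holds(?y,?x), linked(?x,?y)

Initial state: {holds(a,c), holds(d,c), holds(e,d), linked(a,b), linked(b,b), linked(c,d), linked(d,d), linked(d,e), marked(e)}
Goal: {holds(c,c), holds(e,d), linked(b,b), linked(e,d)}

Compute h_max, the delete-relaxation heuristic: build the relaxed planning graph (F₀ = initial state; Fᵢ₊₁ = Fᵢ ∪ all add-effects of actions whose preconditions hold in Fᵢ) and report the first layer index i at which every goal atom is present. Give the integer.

F0 = init (9 atoms)
F1 = F0 ∪ {holds(a,b), holds(b,b), holds(c,d), holds(d,d), holds(d,e), holds(e,e), linked(a,e), linked(b,a), linked(b,e), linked(c,e), linked(d,c), linked(e,d), linked(e,e), marked(c), marked(d)}  (24 atoms)
F2 = F1 ∪ {holds(a,e), holds(b,a), holds(b,e), holds(c,c), holds(c,e), linked(a,c), linked(a,d), linked(b,c), linked(b,d), linked(c,c), linked(e,a), linked(e,b), linked(e,c), marked(b)}  (38 atoms)
goal ⊆ F2  ⇒  h_max = 2

2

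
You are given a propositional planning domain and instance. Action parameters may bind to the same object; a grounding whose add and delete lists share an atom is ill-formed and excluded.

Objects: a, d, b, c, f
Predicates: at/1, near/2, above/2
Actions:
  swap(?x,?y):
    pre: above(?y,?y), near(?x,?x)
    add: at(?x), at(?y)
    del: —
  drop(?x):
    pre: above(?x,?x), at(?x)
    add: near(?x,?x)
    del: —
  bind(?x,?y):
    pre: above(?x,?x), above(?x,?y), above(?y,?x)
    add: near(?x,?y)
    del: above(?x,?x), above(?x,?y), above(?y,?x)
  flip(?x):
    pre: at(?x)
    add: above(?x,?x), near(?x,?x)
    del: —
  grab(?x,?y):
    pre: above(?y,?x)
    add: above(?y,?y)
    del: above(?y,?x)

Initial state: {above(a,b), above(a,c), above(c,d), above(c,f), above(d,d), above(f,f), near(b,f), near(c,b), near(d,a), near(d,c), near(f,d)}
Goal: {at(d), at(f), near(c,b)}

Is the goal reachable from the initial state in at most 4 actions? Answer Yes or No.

1. bind(d,d)  →  {above(a,b), above(a,c), above(c,d), above(c,f), above(f,f), near(b,f), near(c,b), near(d,a), near(d,c), near(d,d), near(f,d)}
2. swap(d,f)  →  {above(a,b), above(a,c), above(c,d), above(c,f), above(f,f), at(d), at(f), near(b,f), near(c,b), near(d,a), near(d,c), near(d,d), near(f,d)}
optimal plan length = 2; 2 ≤ 4

Yes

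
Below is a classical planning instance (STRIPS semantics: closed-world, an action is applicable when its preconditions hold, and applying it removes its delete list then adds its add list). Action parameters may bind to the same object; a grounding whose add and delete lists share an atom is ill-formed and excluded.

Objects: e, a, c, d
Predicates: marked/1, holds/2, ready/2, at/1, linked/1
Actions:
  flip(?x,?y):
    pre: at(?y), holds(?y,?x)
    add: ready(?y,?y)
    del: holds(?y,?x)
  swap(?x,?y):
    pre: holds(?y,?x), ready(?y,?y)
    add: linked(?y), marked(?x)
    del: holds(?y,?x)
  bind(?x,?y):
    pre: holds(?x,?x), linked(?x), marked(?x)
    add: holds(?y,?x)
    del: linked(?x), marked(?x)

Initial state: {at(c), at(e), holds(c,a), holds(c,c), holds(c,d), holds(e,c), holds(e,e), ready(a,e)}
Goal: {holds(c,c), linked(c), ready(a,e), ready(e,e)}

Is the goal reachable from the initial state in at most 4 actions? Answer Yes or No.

Yes

1. flip(e,e)  →  {at(c), at(e), holds(c,a), holds(c,c), holds(c,d), holds(e,c), ready(a,e), ready(e,e)}
2. flip(a,c)  →  {at(c), at(e), holds(c,c), holds(c,d), holds(e,c), ready(a,e), ready(c,c), ready(e,e)}
3. swap(d,c)  →  {at(c), at(e), holds(c,c), holds(e,c), linked(c), marked(d), ready(a,e), ready(c,c), ready(e,e)}
optimal plan length = 3; 3 ≤ 4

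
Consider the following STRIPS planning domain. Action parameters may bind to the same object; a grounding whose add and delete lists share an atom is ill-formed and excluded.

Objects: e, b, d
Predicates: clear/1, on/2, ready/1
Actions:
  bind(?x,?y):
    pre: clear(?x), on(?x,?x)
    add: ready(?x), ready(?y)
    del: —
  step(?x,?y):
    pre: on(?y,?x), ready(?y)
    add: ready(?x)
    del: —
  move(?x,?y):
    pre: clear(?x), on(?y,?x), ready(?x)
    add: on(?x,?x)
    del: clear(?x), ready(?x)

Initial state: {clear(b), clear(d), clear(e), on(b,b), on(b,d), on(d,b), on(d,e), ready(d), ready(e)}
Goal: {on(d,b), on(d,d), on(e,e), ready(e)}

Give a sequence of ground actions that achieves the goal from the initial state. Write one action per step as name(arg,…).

1. move(e,d)  →  {clear(b), clear(d), on(b,b), on(b,d), on(d,b), on(d,e), on(e,e), ready(d)}
2. bind(b,e)  →  {clear(b), clear(d), on(b,b), on(b,d), on(d,b), on(d,e), on(e,e), ready(b), ready(d), ready(e)}
3. move(d,b)  →  {clear(b), on(b,b), on(b,d), on(d,b), on(d,d), on(d,e), on(e,e), ready(b), ready(e)}

move(e,d); bind(b,e); move(d,b)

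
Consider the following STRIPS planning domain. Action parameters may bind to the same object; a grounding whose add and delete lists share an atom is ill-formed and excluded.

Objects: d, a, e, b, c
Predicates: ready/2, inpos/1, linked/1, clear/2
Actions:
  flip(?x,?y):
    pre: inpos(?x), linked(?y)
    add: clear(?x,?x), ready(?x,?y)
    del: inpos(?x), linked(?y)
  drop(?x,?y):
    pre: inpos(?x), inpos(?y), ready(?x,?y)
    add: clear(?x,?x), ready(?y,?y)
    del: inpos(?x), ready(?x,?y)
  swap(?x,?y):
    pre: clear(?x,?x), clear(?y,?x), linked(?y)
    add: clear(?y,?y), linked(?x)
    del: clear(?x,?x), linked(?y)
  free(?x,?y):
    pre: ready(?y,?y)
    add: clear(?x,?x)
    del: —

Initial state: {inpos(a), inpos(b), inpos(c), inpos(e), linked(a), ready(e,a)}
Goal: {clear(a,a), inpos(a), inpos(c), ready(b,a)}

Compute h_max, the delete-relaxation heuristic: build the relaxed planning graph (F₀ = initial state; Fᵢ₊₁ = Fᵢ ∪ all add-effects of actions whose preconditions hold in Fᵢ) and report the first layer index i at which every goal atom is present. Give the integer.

F0 = init (6 atoms)
F1 = F0 ∪ {clear(a,a), clear(b,b), clear(c,c), clear(e,e), ready(a,a), ready(b,a), ready(c,a)}  (13 atoms)
goal ⊆ F1  ⇒  h_max = 1

1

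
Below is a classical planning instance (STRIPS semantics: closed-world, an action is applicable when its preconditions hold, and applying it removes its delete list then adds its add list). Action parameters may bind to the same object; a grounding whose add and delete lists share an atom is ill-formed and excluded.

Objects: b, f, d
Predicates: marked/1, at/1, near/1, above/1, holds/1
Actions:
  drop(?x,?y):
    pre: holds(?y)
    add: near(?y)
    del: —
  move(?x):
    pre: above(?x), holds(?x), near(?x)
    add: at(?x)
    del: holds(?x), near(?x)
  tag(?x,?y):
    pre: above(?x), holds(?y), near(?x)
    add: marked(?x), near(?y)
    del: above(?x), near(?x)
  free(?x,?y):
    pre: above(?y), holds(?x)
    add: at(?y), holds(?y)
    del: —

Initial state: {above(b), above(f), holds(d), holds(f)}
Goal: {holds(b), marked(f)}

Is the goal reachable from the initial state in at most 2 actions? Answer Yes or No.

1. drop(b,f)  →  {above(b), above(f), holds(d), holds(f), near(f)}
2. tag(f,d)  →  {above(b), holds(d), holds(f), marked(f), near(d)}
3. free(f,b)  →  {above(b), at(b), holds(b), holds(d), holds(f), marked(f), near(d)}
optimal plan length = 3; 3 > 2

No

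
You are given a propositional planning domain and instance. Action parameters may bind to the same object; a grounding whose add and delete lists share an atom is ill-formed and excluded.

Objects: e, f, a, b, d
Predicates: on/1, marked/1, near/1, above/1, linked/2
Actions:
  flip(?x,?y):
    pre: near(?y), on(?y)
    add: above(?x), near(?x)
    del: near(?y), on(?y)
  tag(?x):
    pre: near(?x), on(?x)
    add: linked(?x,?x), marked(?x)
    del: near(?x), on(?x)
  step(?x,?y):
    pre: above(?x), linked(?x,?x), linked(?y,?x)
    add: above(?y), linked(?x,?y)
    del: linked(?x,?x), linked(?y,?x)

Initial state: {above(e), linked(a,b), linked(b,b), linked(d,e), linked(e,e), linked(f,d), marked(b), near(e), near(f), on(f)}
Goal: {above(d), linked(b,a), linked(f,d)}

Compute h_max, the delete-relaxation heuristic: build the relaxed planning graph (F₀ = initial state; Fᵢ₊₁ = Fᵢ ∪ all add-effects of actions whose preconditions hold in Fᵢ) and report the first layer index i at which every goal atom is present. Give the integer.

F0 = init (10 atoms)
F1 = F0 ∪ {above(a), above(b), above(d), linked(e,d), linked(f,f), marked(f), near(a), near(b), near(d)}  (19 atoms)
F2 = F1 ∪ {linked(b,a)}  (20 atoms)
goal ⊆ F2  ⇒  h_max = 2

2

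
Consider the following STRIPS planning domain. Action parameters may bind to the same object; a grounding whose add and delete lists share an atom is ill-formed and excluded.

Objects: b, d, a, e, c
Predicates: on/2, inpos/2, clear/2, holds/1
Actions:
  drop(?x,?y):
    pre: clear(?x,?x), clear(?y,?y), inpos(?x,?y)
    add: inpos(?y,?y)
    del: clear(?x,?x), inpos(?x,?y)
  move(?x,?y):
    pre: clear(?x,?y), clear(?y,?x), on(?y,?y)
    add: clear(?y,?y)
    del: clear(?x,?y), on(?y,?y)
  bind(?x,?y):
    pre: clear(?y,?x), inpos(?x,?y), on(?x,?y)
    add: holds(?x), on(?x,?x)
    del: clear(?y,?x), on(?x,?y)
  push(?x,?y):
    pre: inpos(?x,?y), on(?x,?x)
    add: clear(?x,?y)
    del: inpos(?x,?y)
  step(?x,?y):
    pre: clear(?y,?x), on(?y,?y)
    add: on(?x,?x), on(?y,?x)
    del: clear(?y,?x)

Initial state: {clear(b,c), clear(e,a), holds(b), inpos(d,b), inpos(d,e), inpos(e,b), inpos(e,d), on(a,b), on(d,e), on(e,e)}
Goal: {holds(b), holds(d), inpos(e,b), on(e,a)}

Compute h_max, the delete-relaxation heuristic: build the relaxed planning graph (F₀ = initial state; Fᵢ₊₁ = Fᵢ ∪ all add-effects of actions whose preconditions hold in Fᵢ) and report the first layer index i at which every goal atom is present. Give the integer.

2

F0 = init (10 atoms)
F1 = F0 ∪ {clear(e,b), clear(e,d), on(a,a), on(e,a)}  (14 atoms)
F2 = F1 ∪ {holds(d), on(b,b), on(d,d), on(e,b), on(e,d)}  (19 atoms)
goal ⊆ F2  ⇒  h_max = 2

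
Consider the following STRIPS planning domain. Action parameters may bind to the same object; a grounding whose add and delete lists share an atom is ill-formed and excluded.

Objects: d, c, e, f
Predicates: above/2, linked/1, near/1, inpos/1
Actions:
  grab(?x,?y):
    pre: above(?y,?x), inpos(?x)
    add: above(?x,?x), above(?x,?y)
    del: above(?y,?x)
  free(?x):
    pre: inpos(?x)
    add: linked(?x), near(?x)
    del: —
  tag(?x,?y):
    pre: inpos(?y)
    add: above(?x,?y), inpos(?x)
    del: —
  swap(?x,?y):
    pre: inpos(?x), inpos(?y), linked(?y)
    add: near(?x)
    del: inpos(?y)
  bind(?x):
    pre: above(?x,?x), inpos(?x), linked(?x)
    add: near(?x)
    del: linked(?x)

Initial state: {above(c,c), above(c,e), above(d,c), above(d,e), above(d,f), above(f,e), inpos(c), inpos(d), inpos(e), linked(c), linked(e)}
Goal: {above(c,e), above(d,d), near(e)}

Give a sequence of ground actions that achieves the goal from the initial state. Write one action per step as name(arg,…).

1. free(e)  →  {above(c,c), above(c,e), above(d,c), above(d,e), above(d,f), above(f,e), inpos(c), inpos(d), inpos(e), linked(c), linked(e), near(e)}
2. tag(d,d)  →  {above(c,c), above(c,e), above(d,c), above(d,d), above(d,e), above(d,f), above(f,e), inpos(c), inpos(d), inpos(e), linked(c), linked(e), near(e)}

free(e); tag(d,d)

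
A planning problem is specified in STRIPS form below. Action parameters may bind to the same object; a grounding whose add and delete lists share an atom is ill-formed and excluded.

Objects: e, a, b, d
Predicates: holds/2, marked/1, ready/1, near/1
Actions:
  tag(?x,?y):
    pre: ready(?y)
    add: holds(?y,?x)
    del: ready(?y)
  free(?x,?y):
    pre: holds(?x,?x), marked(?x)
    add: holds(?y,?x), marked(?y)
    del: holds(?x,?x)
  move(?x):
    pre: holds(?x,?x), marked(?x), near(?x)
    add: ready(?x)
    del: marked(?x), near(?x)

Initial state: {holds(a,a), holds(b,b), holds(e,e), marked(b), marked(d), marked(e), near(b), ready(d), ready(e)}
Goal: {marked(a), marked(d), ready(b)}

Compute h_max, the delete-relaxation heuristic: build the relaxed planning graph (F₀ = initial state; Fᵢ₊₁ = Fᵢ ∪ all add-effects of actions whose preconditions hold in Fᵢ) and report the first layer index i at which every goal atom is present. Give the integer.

F0 = init (9 atoms)
F1 = F0 ∪ {holds(a,b), holds(a,e), holds(b,e), holds(d,a), holds(d,b), holds(d,d), holds(d,e), holds(e,a), holds(e,b), holds(e,d), marked(a), ready(b)}  (21 atoms)
goal ⊆ F1  ⇒  h_max = 1

1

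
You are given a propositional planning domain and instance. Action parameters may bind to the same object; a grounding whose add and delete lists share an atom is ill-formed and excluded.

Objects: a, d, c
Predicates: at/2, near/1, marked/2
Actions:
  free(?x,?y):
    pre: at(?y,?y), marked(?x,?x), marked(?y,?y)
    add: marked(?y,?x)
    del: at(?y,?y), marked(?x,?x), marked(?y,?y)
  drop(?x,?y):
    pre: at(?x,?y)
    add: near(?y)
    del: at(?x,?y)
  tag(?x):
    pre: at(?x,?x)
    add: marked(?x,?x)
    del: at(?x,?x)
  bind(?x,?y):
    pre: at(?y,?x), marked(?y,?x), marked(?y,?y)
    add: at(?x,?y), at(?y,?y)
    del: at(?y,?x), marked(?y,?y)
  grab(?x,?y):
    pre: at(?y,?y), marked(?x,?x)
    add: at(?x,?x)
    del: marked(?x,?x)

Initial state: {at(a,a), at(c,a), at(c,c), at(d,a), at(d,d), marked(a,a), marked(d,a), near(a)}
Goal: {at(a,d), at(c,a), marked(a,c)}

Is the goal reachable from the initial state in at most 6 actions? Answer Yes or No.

1. tag(d)  →  {at(a,a), at(c,a), at(c,c), at(d,a), marked(a,a), marked(d,a), marked(d,d), near(a)}
2. tag(c)  →  {at(a,a), at(c,a), at(d,a), marked(a,a), marked(c,c), marked(d,a), marked(d,d), near(a)}
3. free(c,a)  →  {at(c,a), at(d,a), marked(a,c), marked(d,a), marked(d,d), near(a)}
4. bind(a,d)  →  {at(a,d), at(c,a), at(d,d), marked(a,c), marked(d,a), near(a)}
optimal plan length = 4; 4 ≤ 6

Yes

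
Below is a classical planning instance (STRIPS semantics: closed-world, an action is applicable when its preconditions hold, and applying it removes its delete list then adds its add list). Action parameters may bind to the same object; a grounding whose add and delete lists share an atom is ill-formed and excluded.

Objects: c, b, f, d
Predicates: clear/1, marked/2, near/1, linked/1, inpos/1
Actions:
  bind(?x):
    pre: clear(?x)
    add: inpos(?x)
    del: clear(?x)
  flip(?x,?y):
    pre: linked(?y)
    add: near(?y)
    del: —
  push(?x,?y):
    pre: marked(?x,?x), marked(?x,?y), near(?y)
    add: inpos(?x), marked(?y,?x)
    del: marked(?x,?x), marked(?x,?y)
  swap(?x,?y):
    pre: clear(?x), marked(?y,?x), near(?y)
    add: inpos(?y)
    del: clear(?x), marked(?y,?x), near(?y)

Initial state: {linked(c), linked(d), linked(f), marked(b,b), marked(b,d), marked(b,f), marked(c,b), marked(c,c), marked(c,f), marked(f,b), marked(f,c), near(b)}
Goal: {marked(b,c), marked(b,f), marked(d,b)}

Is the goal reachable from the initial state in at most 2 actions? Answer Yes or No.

No

1. flip(c,d)  →  {linked(c), linked(d), linked(f), marked(b,b), marked(b,d), marked(b,f), marked(c,b), marked(c,c), marked(c,f), marked(f,b), marked(f,c), near(b), near(d)}
2. push(c,b)  →  {inpos(c), linked(c), linked(d), linked(f), marked(b,b), marked(b,c), marked(b,d), marked(b,f), marked(c,f), marked(f,b), marked(f,c), near(b), near(d)}
3. push(b,d)  →  {inpos(b), inpos(c), linked(c), linked(d), linked(f), marked(b,c), marked(b,f), marked(c,f), marked(d,b), marked(f,b), marked(f,c), near(b), near(d)}
optimal plan length = 3; 3 > 2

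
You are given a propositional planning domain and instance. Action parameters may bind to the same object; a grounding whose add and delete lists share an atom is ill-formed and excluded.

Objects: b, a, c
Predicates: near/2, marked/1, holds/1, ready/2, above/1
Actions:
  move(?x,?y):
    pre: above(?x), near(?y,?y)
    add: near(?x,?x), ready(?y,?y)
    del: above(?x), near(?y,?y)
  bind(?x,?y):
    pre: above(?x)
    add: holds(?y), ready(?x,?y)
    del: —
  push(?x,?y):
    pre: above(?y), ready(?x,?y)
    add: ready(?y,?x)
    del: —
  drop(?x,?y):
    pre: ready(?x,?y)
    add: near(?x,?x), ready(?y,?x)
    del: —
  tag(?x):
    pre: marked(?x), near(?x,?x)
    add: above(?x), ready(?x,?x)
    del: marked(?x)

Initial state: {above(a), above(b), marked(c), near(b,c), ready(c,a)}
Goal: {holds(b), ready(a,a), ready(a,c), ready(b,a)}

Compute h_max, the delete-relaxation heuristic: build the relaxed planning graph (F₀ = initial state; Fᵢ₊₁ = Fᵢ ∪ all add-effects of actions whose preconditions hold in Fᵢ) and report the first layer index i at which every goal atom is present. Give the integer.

1

F0 = init (5 atoms)
F1 = F0 ∪ {holds(a), holds(b), holds(c), near(c,c), ready(a,a), ready(a,b), ready(a,c), ready(b,a), ready(b,b), ready(b,c)}  (15 atoms)
goal ⊆ F1  ⇒  h_max = 1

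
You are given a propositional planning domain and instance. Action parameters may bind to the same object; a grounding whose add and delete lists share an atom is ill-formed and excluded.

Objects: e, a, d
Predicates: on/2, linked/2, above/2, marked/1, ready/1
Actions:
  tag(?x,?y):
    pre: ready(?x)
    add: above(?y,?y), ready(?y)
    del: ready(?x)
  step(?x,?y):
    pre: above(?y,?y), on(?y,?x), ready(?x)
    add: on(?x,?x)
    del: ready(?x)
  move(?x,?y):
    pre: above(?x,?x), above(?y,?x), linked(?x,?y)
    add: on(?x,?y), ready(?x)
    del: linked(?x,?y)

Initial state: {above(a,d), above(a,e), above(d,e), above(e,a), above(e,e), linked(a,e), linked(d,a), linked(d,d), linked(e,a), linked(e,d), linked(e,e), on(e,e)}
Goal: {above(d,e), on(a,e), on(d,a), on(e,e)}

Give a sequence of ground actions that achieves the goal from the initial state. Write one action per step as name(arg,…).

move(e,e); tag(e,a); tag(a,d); move(a,e); move(d,a)

1. move(e,e)  →  {above(a,d), above(a,e), above(d,e), above(e,a), above(e,e), linked(a,e), linked(d,a), linked(d,d), linked(e,a), linked(e,d), on(e,e), ready(e)}
2. tag(e,a)  →  {above(a,a), above(a,d), above(a,e), above(d,e), above(e,a), above(e,e), linked(a,e), linked(d,a), linked(d,d), linked(e,a), linked(e,d), on(e,e), ready(a)}
3. tag(a,d)  →  {above(a,a), above(a,d), above(a,e), above(d,d), above(d,e), above(e,a), above(e,e), linked(a,e), linked(d,a), linked(d,d), linked(e,a), linked(e,d), on(e,e), ready(d)}
4. move(a,e)  →  {above(a,a), above(a,d), above(a,e), above(d,d), above(d,e), above(e,a), above(e,e), linked(d,a), linked(d,d), linked(e,a), linked(e,d), on(a,e), on(e,e), ready(a), ready(d)}
5. move(d,a)  →  {above(a,a), above(a,d), above(a,e), above(d,d), above(d,e), above(e,a), above(e,e), linked(d,d), linked(e,a), linked(e,d), on(a,e), on(d,a), on(e,e), ready(a), ready(d)}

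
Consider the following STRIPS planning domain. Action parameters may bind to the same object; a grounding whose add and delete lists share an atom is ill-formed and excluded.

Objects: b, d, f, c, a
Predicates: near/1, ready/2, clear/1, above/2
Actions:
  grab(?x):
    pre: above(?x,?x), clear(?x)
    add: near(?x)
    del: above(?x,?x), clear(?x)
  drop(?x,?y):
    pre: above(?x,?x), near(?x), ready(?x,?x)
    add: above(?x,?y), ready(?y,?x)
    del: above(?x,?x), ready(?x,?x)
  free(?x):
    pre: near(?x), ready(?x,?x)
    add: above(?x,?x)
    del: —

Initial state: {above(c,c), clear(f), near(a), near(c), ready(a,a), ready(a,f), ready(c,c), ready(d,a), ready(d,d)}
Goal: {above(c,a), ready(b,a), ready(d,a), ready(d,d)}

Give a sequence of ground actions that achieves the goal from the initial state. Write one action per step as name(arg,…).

1. drop(c,a)  →  {above(c,a), clear(f), near(a), near(c), ready(a,a), ready(a,c), ready(a,f), ready(d,a), ready(d,d)}
2. free(a)  →  {above(a,a), above(c,a), clear(f), near(a), near(c), ready(a,a), ready(a,c), ready(a,f), ready(d,a), ready(d,d)}
3. drop(a,b)  →  {above(a,b), above(c,a), clear(f), near(a), near(c), ready(a,c), ready(a,f), ready(b,a), ready(d,a), ready(d,d)}

drop(c,a); free(a); drop(a,b)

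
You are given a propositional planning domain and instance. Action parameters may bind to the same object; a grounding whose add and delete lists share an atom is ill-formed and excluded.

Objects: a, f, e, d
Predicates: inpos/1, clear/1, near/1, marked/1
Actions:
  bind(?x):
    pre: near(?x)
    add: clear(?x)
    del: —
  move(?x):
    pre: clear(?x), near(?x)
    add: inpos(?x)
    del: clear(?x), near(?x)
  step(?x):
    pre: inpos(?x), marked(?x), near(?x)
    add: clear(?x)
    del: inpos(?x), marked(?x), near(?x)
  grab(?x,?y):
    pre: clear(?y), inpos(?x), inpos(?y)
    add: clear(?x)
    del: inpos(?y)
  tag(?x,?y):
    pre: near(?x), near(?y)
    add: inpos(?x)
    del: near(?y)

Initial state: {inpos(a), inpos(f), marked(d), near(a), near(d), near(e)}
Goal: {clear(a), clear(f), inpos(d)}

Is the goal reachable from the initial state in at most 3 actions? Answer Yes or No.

Yes

1. bind(a)  →  {clear(a), inpos(a), inpos(f), marked(d), near(a), near(d), near(e)}
2. grab(f,a)  →  {clear(a), clear(f), inpos(f), marked(d), near(a), near(d), near(e)}
3. tag(d,a)  →  {clear(a), clear(f), inpos(d), inpos(f), marked(d), near(d), near(e)}
optimal plan length = 3; 3 ≤ 3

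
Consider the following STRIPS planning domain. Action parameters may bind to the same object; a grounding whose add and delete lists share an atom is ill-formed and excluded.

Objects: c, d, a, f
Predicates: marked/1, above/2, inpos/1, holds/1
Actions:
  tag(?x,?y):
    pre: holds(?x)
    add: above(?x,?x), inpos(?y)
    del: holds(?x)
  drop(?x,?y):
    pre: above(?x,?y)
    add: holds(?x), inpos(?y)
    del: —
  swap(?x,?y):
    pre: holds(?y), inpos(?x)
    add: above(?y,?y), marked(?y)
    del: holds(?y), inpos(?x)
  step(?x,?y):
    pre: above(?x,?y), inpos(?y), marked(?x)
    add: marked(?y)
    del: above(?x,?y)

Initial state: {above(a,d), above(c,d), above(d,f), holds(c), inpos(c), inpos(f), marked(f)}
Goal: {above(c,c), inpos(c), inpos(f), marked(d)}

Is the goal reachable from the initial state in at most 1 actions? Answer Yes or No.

1. tag(c,d)  →  {above(a,d), above(c,c), above(c,d), above(d,f), inpos(c), inpos(d), inpos(f), marked(f)}
2. drop(d,f)  →  {above(a,d), above(c,c), above(c,d), above(d,f), holds(d), inpos(c), inpos(d), inpos(f), marked(f)}
3. swap(d,d)  →  {above(a,d), above(c,c), above(c,d), above(d,d), above(d,f), inpos(c), inpos(f), marked(d), marked(f)}
optimal plan length = 3; 3 > 1

No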